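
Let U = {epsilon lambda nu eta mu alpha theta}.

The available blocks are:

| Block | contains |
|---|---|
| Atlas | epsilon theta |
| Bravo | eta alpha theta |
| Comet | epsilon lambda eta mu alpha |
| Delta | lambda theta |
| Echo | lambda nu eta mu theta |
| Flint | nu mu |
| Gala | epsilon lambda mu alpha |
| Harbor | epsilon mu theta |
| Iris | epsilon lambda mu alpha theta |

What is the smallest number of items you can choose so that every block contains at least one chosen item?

2

H = {mu, theta} meets every block (each contains at least one member of H), and |H| = 2.
The blocks Bravo, Flint are pairwise disjoint, so any hitting set needs a separate item for each — at least 2. Hence 2 is optimal.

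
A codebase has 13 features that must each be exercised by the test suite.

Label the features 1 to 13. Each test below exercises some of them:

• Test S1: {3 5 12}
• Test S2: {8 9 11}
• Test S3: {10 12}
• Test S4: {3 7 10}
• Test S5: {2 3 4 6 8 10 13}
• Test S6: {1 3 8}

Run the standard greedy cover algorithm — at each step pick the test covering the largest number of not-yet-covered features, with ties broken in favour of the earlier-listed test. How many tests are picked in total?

Greedy: pick S5 (covers 7 new) → pick S1 (covers 2 new) → pick S2 (covers 2 new) → pick S4 (covers 1 new) → pick S6 (covers 1 new). Total picks: 5.

5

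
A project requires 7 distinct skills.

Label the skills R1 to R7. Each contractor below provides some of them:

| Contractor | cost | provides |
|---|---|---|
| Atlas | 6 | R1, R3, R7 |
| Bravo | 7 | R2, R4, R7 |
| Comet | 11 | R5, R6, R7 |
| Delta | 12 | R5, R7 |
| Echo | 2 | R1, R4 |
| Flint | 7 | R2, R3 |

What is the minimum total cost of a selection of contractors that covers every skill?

Comet, Echo, Flint together cover every skill (Comet ∪ Echo ∪ Flint = {R1, R2, R3, R4, R5, R6, R7}); total cost 11 + 2 + 7 = 20.
The greedy pick Echo, Atlas, Comet, Bravo costs 26; no covering selection beats 20.

20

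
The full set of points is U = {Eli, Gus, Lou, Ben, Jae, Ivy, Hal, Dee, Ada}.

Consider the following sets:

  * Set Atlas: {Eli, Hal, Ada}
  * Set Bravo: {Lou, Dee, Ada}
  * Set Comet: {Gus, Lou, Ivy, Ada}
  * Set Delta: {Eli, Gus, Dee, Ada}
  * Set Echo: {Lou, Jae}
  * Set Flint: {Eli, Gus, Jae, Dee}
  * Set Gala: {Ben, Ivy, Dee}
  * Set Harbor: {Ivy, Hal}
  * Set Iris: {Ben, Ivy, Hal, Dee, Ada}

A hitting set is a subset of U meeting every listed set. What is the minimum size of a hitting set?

3

H = {Jae, Ivy, Ada} meets every set (each contains at least one member of H), and |H| = 3.
The sets Delta, Echo, Harbor are pairwise disjoint, so any hitting set needs a separate point for each — at least 3. Hence 3 is optimal.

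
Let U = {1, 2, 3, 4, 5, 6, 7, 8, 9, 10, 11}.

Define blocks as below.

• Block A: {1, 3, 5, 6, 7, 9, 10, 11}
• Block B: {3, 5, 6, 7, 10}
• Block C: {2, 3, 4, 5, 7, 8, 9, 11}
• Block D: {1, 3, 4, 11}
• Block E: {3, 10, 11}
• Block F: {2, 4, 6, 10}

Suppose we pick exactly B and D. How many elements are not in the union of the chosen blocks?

Union of B, D = {1, 3, 4, 5, 6, 7, 10, 11}.
Not covered: 2, 8, 9 — 3 elements.

3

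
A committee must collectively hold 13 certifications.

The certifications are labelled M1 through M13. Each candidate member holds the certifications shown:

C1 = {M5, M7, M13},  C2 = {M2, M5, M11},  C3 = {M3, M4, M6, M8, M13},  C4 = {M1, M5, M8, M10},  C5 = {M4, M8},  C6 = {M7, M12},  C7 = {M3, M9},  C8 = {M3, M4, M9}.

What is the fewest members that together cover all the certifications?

5

Take {C2, C3, C4, C6, C7}. Their union is {M1, M2, M3, M4, M5, M6, M7, M8, M9, M10, M11, M12, M13}, which is all 13 certifications.
No 4 of the 8 members cover everything (all 70 combinations miss at least one certification), so 5 is optimal.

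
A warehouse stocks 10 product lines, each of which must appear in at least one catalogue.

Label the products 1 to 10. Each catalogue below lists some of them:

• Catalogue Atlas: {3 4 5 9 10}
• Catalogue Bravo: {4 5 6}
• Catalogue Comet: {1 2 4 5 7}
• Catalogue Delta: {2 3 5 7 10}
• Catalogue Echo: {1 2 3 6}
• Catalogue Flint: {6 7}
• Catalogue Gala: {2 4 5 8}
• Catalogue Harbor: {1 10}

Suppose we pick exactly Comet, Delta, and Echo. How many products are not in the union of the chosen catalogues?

Union of Comet, Delta, Echo = {1, 2, 3, 4, 5, 6, 7, 10}.
Not covered: 8, 9 — 2 products.

2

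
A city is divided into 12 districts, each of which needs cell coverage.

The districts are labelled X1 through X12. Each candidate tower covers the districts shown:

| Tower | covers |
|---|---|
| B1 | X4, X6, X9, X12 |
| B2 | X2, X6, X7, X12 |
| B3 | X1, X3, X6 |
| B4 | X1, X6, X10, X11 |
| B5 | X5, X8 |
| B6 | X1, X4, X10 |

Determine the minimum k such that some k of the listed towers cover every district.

5

B1 and B2 and B3 and B4 and B5 together: B1 ∪ B2 ∪ B3 ∪ B4 ∪ B5 = {X1, X2, X3, X4, X5, X6, X7, X8, X9, X10, X11, X12} — every district is covered.
No 4 of the 6 towers cover everything (all 15 combinations miss at least one district), so 5 is optimal.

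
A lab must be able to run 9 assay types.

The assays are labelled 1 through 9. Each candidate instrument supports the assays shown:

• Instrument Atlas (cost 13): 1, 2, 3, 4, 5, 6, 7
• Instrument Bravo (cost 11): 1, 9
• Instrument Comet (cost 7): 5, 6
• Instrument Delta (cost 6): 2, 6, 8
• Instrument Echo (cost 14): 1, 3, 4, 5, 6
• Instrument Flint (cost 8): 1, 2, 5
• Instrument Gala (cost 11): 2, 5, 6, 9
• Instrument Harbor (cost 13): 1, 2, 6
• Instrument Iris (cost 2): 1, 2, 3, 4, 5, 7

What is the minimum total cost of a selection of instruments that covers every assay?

19

Bravo, Delta, Iris together cover every assay (Bravo ∪ Delta ∪ Iris = {1, 2, 3, 4, 5, 6, 7, 8, 9}); total cost 11 + 6 + 2 = 19.
No covering selection has total cost below 19.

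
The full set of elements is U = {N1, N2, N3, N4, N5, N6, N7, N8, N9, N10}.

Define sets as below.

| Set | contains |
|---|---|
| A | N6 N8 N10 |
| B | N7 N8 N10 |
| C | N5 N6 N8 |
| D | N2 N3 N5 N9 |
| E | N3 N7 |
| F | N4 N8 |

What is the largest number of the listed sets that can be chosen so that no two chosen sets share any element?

2

A, D are pairwise disjoint (A={N6,N8,N10}; D={N2,N3,N5,N9}).
Every remaining set overlaps one of these, and no 3 of the listed sets are pairwise disjoint, so 2 is the maximum.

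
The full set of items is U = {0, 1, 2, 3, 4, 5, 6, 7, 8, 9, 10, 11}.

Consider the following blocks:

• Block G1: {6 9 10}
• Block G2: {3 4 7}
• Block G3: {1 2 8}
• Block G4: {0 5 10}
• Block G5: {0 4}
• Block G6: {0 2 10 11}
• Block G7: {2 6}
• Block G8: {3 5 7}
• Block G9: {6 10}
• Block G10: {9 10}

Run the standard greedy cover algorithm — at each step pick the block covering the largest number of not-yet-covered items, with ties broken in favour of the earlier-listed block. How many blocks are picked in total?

Greedy: pick G6 (covers 4 new) → pick G2 (covers 3 new) → pick G1 (covers 2 new) → pick G3 (covers 2 new) → pick G4 (covers 1 new). Total picks: 5.

5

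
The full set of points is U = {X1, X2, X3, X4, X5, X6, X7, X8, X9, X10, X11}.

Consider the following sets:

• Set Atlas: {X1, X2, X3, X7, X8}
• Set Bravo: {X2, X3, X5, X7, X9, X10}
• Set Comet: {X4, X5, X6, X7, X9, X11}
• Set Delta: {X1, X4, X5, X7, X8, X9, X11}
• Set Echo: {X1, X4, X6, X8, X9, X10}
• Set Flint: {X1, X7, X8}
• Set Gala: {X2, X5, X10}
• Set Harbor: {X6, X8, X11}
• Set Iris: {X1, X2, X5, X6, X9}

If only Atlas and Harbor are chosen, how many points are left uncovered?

4

Union of Atlas, Harbor = {X1, X2, X3, X6, X7, X8, X11}.
Not covered: X4, X5, X9, X10 — 4 points.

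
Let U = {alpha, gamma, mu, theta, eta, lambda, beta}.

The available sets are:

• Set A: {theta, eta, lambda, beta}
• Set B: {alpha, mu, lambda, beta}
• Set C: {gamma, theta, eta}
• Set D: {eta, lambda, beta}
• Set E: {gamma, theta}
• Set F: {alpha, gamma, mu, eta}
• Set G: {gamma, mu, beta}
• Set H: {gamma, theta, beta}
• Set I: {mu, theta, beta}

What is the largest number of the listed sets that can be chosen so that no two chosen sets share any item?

2

D, E are pairwise disjoint (D={eta,lambda,beta}; E={gamma,theta}).
Every remaining set overlaps one of these, and no 3 of the listed sets are pairwise disjoint, so 2 is the maximum.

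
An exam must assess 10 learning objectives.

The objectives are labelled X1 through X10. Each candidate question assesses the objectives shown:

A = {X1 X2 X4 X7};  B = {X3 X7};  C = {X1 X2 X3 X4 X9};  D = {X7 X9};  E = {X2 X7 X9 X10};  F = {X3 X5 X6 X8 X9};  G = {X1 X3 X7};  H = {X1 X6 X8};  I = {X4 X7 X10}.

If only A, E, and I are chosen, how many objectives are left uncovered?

4

Union of A, E, I = {X1, X2, X4, X7, X9, X10}.
Not covered: X3, X5, X6, X8 — 4 objectives.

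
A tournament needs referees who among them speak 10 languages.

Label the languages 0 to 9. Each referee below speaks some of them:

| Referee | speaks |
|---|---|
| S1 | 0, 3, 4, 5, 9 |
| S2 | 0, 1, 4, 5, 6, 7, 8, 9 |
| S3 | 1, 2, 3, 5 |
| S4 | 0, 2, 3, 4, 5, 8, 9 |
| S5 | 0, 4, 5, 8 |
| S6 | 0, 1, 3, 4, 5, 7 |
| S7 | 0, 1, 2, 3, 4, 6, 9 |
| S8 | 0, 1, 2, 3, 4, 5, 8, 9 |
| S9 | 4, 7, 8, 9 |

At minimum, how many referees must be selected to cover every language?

2

S2 and S7 together: S2 ∪ S7 = {0, 1, 2, 3, 4, 5, 6, 7, 8, 9} — every language is covered.
No single referee has all 10 languages (the largest, S2, has 8), so 2 is optimal.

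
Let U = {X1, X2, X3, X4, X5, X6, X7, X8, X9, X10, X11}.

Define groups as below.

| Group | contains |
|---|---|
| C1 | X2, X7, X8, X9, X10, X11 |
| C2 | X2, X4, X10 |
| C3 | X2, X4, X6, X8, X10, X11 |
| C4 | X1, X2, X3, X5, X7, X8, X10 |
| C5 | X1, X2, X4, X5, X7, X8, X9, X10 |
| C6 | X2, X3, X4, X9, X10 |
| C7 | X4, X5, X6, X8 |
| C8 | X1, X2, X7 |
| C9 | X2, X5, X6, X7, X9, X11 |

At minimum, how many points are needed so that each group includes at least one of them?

Take H = {X2, X5}. Each listed group contains at least one of these, so H is a hitting set of size 2.
The groups C7, C8 are pairwise disjoint, so any hitting set needs a separate point for each — at least 2. Hence 2 is optimal.

2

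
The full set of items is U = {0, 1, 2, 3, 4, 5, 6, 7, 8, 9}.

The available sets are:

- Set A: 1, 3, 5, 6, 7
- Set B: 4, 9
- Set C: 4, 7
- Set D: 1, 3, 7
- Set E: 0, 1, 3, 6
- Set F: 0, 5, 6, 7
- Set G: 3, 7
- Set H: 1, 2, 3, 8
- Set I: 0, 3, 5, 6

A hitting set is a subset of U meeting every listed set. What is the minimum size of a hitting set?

Take T = {3, 4, 7}. Each listed set contains at least one of these, so T is a hitting set of size 3.
The sets B, F, H are pairwise disjoint, so any hitting set needs a separate item for each — at least 3. Hence 3 is optimal.

3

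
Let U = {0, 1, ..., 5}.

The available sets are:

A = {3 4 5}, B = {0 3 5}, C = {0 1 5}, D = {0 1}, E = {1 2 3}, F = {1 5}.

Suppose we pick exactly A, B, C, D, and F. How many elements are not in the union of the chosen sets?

Union of A, B, C, D, F = {0, 1, 3, 4, 5}.
Not covered: 2 — 1 element.

1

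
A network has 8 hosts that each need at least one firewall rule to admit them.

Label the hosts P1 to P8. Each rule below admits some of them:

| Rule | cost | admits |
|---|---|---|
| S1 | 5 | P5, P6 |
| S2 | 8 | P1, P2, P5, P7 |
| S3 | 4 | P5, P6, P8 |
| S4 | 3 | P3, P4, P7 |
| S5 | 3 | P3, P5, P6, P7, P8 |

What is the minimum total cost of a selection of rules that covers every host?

14

S2, S4, S5 together cover every host (S2 ∪ S4 ∪ S5 = {P1, P2, P3, P4, P5, P6, P7, P8}); total cost 8 + 3 + 3 = 14.
No covering selection has total cost below 14.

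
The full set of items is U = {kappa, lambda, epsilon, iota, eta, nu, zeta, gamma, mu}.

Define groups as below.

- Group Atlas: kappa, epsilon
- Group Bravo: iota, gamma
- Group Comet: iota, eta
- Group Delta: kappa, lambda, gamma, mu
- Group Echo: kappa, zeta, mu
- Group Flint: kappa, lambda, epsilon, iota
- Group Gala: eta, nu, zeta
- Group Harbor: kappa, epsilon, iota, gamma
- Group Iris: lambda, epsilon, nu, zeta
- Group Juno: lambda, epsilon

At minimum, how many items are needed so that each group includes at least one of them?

4

The 4 items {kappa, lambda, eta, gamma} hit every group.
No choice of 3 items meets every group, so 4 is the minimum.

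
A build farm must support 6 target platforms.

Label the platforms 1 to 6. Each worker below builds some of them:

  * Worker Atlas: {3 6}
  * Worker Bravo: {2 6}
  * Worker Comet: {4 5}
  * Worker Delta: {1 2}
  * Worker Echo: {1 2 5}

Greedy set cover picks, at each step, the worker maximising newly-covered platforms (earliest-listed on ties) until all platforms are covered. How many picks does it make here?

3

Greedy: pick Echo (covers 3 new) → pick Atlas (covers 2 new) → pick Comet (covers 1 new). Total picks: 3.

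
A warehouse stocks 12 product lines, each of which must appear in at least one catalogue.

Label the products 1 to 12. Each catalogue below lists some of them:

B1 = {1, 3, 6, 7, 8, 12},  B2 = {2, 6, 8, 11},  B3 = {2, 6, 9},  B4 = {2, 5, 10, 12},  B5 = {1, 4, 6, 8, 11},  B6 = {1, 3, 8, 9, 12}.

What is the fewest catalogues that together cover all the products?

B1 and B3 and B4 and B5 together: B1 ∪ B3 ∪ B4 ∪ B5 = {1, 2, 3, 4, 5, 6, 7, 8, 9, 10, 11, 12} — every product is covered.
No 3 of the 6 catalogues cover everything (all 20 combinations miss at least one product), so 4 is optimal.

4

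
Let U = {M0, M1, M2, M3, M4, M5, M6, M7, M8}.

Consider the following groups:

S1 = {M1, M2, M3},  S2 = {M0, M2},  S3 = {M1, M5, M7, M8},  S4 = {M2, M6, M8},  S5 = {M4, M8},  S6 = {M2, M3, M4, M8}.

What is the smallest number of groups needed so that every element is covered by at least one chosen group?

S2, S3, S4, and S6 cover everything between them: the union {M0, M1, M2, M3, M4, M5, M6, M7, M8} is all of U.
No 3 of the 6 groups cover everything (all 20 combinations miss at least one element), so 4 is optimal.

4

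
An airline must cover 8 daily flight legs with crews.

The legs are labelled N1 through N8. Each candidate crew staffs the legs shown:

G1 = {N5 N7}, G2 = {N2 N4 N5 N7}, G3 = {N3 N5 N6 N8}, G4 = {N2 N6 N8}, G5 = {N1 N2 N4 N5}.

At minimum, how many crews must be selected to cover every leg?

G1 and G3 and G5 together: G1 ∪ G3 ∪ G5 = {N1, N2, N3, N4, N5, N6, N7, N8} — every leg is covered.
Only G5 contains N1, so G5 is forced; the remaining 4 legs need at least 2 more crews (each remaining crew adds at most 3) — so at least 3 crews are needed, and 3 is optimal.

3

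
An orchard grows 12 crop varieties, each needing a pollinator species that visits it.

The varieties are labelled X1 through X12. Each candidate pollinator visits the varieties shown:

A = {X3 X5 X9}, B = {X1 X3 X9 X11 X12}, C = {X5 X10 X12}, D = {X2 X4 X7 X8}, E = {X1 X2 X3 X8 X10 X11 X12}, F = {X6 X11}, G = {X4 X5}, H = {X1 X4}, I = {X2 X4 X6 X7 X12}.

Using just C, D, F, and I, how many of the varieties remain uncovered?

3

Union of C, D, F, I = {X2, X4, X5, X6, X7, X8, X10, X11, X12}.
Not covered: X1, X3, X9 — 3 varieties.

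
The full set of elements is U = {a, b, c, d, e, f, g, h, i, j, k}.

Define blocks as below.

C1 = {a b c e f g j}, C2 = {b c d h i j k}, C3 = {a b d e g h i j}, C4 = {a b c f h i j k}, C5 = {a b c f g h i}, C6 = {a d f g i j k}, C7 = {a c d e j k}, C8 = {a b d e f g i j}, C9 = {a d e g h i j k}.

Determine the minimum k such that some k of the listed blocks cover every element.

2

C5 and C9 together: C5 ∪ C9 = {a, b, c, d, e, f, g, h, i, j, k} — every element is covered.
No single block has all 11 elements (the largest, C3, has 8), so 2 is optimal.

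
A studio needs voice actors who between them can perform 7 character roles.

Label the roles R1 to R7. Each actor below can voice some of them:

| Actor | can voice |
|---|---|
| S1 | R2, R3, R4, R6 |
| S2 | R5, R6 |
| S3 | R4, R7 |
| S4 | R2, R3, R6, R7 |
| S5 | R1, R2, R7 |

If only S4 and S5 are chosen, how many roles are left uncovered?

Union of S4, S5 = {R1, R2, R3, R6, R7}.
Not covered: R4, R5 — 2 roles.

2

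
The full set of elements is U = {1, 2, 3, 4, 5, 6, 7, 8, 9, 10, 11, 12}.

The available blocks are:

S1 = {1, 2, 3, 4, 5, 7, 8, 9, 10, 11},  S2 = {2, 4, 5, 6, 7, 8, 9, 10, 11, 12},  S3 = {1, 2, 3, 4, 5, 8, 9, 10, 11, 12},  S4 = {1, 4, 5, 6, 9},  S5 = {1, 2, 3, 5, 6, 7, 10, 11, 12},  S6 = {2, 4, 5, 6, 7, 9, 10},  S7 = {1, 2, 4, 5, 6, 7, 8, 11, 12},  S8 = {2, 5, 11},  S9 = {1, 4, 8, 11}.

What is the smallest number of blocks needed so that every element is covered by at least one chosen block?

S2 and S3 cover everything between them: the union {1, 2, 3, 4, 5, 6, 7, 8, 9, 10, 11, 12} is all of U.
No single block has all 12 elements (the largest, S1, has 10), so 2 is optimal.

2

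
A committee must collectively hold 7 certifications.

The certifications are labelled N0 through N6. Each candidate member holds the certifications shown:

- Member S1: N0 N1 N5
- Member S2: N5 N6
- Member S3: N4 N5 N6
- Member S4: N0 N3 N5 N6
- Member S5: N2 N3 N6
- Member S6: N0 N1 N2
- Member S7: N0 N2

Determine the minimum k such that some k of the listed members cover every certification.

3

S1 and S3 and S5 together: S1 ∪ S3 ∪ S5 = {N0, N1, N2, N3, N4, N5, N6} — every certification is covered.
Only S3 contains N4, so S3 is forced; the remaining 4 certifications need at least 2 more members (each remaining member adds at most 3) — so at least 3 members are needed, and 3 is optimal.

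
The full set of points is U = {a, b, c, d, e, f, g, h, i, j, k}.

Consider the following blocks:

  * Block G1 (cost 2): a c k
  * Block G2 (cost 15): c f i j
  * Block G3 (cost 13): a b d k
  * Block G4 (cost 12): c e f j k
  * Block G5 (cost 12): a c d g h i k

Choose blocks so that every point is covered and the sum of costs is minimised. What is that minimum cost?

G3, G4, G5 together cover every point (G3 ∪ G4 ∪ G5 = {a, b, c, d, e, f, g, h, i, j, k}); total cost 13 + 12 + 12 = 37.
The greedy pick G1, G5, G4, G3 costs 39; no covering selection beats 37.

37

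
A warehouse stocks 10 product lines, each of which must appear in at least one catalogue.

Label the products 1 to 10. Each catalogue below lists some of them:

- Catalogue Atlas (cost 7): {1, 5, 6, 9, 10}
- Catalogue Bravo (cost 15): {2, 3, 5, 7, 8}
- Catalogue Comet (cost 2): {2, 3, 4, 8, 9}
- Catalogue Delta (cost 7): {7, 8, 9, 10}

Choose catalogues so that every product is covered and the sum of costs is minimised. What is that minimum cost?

Atlas, Comet, Delta together cover every product (Atlas ∪ Comet ∪ Delta = {1, 2, 3, 4, 5, 6, 7, 8, 9, 10}); total cost 7 + 2 + 7 = 16.
No covering selection has total cost below 16.

16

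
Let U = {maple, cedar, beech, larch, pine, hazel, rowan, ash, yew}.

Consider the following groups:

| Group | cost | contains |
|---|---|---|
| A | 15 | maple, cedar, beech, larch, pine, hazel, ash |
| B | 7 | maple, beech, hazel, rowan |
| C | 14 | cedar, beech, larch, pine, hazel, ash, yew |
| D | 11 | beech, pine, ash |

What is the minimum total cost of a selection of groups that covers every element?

21

B, C together cover every element (B ∪ C = {maple, cedar, beech, larch, pine, hazel, rowan, ash, yew}); total cost 7 + 14 = 21.
No covering selection has total cost below 21.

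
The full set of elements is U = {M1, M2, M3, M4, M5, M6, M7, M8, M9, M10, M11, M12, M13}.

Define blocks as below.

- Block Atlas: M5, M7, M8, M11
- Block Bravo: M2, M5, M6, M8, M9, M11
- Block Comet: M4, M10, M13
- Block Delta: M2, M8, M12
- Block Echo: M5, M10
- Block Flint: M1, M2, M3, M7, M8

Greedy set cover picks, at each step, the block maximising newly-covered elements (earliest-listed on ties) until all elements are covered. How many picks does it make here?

4

Greedy: pick Bravo (covers 6 new) → pick Comet (covers 3 new) → pick Flint (covers 3 new) → pick Delta (covers 1 new). Total picks: 4.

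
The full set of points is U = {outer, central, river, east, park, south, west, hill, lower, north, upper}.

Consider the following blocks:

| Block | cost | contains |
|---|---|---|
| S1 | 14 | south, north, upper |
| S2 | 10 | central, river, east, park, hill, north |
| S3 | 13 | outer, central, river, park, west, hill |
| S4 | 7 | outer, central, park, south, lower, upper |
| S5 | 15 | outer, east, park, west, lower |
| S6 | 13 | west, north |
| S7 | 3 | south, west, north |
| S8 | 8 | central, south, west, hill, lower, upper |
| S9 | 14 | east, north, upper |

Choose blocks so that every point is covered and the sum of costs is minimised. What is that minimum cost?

20

S2, S4, S7 together cover every point (S2 ∪ S4 ∪ S7 = {outer, central, river, east, park, south, west, hill, lower, north, upper}); total cost 10 + 7 + 3 = 20.
No covering selection has total cost below 20.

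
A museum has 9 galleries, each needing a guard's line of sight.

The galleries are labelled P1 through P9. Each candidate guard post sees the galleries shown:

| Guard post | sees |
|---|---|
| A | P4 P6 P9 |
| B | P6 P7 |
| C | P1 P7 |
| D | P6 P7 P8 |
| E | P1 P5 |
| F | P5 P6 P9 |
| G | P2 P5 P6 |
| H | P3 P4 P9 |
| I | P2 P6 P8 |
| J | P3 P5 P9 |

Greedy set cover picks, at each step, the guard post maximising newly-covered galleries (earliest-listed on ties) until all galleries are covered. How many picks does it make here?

Greedy: pick A (covers 3 new) → pick C (covers 2 new) → pick G (covers 2 new) → pick D (covers 1 new) → pick H (covers 1 new). Total picks: 5.
(The true minimum cover uses only 4 guard posts, so greedy is not optimal here.)

5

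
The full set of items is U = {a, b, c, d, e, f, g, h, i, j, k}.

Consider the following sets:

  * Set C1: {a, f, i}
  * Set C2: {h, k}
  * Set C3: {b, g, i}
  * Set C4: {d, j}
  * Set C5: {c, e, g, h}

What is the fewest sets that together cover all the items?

5

Take {C1, C2, C3, C4, C5}. Their union is {a, b, c, d, e, f, g, h, i, j, k}, which is all 11 items.
No 4 of the 5 sets cover everything (all 5 combinations miss at least one item), so 5 is optimal.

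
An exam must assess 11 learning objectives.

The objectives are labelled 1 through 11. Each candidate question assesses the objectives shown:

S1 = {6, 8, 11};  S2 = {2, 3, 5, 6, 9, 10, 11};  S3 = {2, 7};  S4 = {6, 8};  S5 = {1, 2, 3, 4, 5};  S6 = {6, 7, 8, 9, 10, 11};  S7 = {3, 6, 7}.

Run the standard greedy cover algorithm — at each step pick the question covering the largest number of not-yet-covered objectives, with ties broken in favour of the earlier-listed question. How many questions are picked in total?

Greedy: pick S2 (covers 7 new) → pick S5 (covers 2 new) → pick S6 (covers 2 new). Total picks: 3.
(The true minimum cover uses only 2 questions, so greedy is not optimal here.)

3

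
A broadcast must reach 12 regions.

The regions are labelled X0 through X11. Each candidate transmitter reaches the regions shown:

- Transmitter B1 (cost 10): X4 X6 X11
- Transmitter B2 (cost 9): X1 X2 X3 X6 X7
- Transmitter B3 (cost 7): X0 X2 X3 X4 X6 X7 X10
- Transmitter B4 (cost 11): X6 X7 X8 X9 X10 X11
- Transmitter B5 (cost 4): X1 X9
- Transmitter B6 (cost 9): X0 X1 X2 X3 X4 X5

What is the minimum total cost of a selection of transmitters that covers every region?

B4, B6 together cover every region (B4 ∪ B6 = {X0, X1, X2, X3, X4, X5, X6, X7, X8, X9, X10, X11}); total cost 11 + 9 = 20.
The greedy pick B3, B5, B4, B6 costs 31; no covering selection beats 20.

20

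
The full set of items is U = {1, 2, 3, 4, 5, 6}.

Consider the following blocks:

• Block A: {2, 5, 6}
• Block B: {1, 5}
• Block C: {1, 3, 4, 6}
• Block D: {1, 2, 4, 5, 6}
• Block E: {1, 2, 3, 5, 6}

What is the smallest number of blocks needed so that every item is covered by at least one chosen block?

Take {C, D}. Their union is {1, 2, 3, 4, 5, 6}, which is all 6 items.
No single block has all 6 items (the largest, D, has 5), so 2 is optimal.

2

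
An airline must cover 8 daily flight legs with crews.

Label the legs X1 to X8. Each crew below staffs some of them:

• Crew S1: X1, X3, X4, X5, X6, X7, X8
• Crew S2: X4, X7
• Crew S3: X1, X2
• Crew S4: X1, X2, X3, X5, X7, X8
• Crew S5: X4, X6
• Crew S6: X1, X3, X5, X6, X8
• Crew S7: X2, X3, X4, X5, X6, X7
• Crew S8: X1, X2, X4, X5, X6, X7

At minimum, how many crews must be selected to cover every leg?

S1 and S7 together: S1 ∪ S7 = {X1, X2, X3, X4, X5, X6, X7, X8} — every leg is covered.
No single crew has all 8 legs (the largest, S1, has 7), so 2 is optimal.

2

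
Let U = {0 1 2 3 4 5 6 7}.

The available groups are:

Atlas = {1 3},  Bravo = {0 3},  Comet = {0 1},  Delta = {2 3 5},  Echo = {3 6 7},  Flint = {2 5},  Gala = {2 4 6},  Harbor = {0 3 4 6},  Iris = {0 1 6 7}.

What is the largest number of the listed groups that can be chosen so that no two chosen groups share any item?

Comet, Echo, Flint are pairwise disjoint (Comet={0,1}; Echo={3,6,7}; Flint={2,5}).
Every remaining group overlaps one of these, and no 4 of the listed groups are pairwise disjoint, so 3 is the maximum.

3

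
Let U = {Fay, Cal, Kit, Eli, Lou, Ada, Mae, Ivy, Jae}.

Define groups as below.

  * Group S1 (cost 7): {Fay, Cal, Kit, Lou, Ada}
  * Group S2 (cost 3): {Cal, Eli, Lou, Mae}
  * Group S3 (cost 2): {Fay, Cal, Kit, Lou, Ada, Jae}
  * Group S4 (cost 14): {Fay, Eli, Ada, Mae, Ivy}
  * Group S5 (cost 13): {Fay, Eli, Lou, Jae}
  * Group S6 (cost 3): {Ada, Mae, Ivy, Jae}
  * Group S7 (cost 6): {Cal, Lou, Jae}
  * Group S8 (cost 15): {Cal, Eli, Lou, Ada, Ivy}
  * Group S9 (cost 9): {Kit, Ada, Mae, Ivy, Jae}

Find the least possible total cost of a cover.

8

S2, S3, S6 together cover every element (S2 ∪ S3 ∪ S6 = {Fay, Cal, Kit, Eli, Lou, Ada, Mae, Ivy, Jae}); total cost 3 + 2 + 3 = 8.
No covering selection has total cost below 8.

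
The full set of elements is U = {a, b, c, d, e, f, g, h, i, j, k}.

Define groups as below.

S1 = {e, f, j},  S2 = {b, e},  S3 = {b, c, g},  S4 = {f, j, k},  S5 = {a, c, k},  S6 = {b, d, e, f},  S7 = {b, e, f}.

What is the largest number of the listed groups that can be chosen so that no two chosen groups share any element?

2

S2, S4 are pairwise disjoint (S2={b,e}; S4={f,j,k}).
Every remaining group overlaps one of these, and no 3 of the listed groups are pairwise disjoint, so 2 is the maximum.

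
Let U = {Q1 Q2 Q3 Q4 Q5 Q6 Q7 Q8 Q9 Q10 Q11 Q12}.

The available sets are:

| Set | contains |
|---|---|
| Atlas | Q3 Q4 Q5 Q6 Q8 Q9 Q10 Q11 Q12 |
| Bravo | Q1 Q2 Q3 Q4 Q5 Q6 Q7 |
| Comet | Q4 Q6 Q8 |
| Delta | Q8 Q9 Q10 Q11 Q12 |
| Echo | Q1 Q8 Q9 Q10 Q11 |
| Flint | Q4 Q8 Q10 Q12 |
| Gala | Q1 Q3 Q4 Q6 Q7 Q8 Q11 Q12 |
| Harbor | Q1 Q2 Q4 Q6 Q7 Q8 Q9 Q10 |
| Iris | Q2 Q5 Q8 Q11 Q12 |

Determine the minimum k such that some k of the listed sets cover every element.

2

Bravo and Delta cover everything between them: the union {Q1, Q2, Q3, Q4, Q5, Q6, Q7, Q8, Q9, Q10, Q11, Q12} is all of U.
No single set has all 12 elements (the largest, Atlas, has 9), so 2 is optimal.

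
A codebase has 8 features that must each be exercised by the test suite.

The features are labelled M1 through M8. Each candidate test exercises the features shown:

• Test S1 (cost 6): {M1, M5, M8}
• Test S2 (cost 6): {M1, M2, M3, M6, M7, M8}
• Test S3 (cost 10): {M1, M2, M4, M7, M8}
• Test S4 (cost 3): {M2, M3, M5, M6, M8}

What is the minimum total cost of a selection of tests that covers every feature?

S3, S4 together cover every feature (S3 ∪ S4 = {M1, M2, M3, M4, M5, M6, M7, M8}); total cost 10 + 3 = 13.
The greedy pick S4, S2, S3 costs 19; no covering selection beats 13.

13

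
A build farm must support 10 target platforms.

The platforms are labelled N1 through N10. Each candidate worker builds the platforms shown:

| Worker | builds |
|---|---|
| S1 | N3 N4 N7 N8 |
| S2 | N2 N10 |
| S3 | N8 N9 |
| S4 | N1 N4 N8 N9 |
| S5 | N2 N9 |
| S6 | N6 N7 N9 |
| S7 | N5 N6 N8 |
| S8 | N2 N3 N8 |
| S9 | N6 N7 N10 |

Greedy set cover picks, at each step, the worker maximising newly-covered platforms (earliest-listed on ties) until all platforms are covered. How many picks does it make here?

Greedy: pick S1 (covers 4 new) → pick S2 (covers 2 new) → pick S4 (covers 2 new) → pick S7 (covers 2 new). Total picks: 4.

4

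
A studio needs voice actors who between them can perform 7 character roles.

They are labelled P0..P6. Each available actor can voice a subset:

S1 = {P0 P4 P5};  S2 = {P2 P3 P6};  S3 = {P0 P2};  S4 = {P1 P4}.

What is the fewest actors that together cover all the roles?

3

Take {S1, S2, S4}. Their union is {P0, P1, P2, P3, P4, P5, P6}, which is all 7 roles.
Each actor has at most 3 roles, and 2·3 = 6 < 7 — so at least 3 actors are needed, and 3 is optimal.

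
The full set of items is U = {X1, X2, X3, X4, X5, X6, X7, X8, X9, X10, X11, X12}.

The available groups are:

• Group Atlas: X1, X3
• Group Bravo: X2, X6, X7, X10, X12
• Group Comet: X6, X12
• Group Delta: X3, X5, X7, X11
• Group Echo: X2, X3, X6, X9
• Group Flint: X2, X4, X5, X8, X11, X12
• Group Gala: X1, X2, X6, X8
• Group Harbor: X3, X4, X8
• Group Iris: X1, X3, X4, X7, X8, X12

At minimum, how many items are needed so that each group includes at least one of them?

3

The 3 items {X3, X8, X12} hit every group.
No choice of 2 items meets every group, so 3 is the minimum.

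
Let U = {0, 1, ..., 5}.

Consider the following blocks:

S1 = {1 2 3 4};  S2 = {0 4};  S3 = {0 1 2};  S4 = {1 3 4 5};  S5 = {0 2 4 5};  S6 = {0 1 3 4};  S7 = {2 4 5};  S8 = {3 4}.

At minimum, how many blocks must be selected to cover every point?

Take {S6, S7}. Their union is {0, 1, 2, 3, 4, 5}, which is all 6 points.
No single block has all 6 points (the largest, S1, has 4), so 2 is optimal.

2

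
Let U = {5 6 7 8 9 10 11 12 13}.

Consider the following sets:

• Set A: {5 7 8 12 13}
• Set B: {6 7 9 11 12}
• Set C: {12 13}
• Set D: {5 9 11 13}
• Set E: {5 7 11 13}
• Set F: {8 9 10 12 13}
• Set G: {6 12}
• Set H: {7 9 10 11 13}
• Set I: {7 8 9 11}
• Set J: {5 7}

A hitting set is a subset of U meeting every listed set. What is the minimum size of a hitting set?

T = {5, 9, 12} meets every set (each contains at least one member of T), and |T| = 3.
No choice of 2 points meets every set, so 3 is the minimum.

3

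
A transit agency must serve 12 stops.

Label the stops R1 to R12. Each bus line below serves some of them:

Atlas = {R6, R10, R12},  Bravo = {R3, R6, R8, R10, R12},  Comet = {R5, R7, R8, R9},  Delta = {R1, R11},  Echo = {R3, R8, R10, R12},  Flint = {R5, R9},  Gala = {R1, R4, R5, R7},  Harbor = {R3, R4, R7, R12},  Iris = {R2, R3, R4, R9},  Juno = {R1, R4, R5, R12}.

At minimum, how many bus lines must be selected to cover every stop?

Take {Bravo, Delta, Gala, Iris}. Their union is {R1, R2, R3, R4, R5, R6, R7, R8, R9, R10, R11, R12}, which is all 12 stops.
No 3 of the 10 bus lines cover everything (all 120 combinations miss at least one stop), so 4 is optimal.

4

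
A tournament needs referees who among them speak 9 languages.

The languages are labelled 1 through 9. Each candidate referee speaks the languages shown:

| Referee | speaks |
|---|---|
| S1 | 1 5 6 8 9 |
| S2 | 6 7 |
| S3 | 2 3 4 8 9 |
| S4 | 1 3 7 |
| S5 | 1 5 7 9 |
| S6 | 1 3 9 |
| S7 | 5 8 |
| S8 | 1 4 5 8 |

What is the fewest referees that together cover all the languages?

S1 and S2 and S3 together: S1 ∪ S2 ∪ S3 = {1, 2, 3, 4, 5, 6, 7, 8, 9} — every language is covered.
Only S3 contains 2, so S3 is forced; the remaining 4 languages need at least 2 more referees (each remaining referee adds at most 3) — so at least 3 referees are needed, and 3 is optimal.

3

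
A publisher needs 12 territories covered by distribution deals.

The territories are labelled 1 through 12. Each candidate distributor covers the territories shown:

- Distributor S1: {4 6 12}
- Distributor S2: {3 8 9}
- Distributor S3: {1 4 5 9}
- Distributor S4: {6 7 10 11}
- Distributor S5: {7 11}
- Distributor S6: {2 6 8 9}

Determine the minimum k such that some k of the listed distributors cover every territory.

5

Take {S1, S2, S3, S4, S6}. Their union is {1, 2, 3, 4, 5, 6, 7, 8, 9, 10, 11, 12}, which is all 12 territories.
No 4 of the 6 distributors cover everything (all 15 combinations miss at least one territory), so 5 is optimal.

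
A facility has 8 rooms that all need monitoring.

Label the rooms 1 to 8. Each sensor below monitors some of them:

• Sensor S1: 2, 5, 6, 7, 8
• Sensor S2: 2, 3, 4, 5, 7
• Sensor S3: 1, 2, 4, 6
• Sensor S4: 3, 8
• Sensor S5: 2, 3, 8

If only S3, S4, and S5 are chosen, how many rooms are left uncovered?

Union of S3, S4, S5 = {1, 2, 3, 4, 6, 8}.
Not covered: 5, 7 — 2 rooms.

2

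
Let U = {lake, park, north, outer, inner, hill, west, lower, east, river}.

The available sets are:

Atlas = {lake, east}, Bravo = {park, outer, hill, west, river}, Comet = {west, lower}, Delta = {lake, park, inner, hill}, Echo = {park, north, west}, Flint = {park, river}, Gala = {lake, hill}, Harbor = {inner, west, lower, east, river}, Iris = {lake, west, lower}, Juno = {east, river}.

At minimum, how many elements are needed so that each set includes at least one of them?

3

H = {lake, west, river} meets every set (each contains at least one member of H), and |H| = 3.
The sets Echo, Gala, Juno are pairwise disjoint, so any hitting set needs a separate element for each — at least 3. Hence 3 is optimal.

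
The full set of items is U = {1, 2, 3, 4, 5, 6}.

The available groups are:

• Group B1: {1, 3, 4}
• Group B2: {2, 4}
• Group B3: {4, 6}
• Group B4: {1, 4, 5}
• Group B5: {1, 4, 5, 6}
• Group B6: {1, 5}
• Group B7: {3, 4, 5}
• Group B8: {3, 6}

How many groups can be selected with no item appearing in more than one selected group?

3

B2, B6, B8 are pairwise disjoint (B2={2,4}; B6={1,5}; B8={3,6}).
Every remaining group overlaps one of these, and no 4 of the listed groups are pairwise disjoint, so 3 is the maximum.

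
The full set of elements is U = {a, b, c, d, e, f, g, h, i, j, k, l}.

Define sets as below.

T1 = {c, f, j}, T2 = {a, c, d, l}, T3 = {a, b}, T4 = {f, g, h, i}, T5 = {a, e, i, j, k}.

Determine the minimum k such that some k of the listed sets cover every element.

4

T2 and T3 and T4 and T5 together: T2 ∪ T3 ∪ T4 ∪ T5 = {a, b, c, d, e, f, g, h, i, j, k, l} — every element is covered.
Only T3 contains b, so T3 is forced; the remaining 10 elements need at least 3 more sets (each remaining set adds at most 4) — so at least 4 sets are needed, and 4 is optimal.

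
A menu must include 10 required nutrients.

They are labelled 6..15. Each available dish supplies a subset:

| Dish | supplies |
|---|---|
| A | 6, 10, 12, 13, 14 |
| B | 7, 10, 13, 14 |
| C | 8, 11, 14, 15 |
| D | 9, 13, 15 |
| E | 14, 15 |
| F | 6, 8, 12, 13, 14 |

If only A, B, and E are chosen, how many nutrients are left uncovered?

3

Union of A, B, E = {6, 7, 10, 12, 13, 14, 15}.
Not covered: 8, 9, 11 — 3 nutrients.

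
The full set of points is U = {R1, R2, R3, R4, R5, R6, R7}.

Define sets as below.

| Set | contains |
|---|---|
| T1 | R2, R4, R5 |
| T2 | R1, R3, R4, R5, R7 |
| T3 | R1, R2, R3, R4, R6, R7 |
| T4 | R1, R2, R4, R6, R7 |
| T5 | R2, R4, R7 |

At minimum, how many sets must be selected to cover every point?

2

T2 and T4 cover everything between them: the union {R1, R2, R3, R4, R5, R6, R7} is all of U.
No single set has all 7 points (the largest, T3, has 6), so 2 is optimal.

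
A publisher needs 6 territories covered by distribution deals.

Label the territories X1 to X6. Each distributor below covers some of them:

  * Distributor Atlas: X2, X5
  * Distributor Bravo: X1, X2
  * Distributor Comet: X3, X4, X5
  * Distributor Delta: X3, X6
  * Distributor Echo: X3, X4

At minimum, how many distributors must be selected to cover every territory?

3

Bravo and Comet and Delta together: Bravo ∪ Comet ∪ Delta = {X1, X2, X3, X4, X5, X6} — every territory is covered.
Only Bravo contains X1, so Bravo is forced; the remaining 4 territories need at least 2 more distributors (each remaining distributor adds at most 3) — so at least 3 distributors are needed, and 3 is optimal.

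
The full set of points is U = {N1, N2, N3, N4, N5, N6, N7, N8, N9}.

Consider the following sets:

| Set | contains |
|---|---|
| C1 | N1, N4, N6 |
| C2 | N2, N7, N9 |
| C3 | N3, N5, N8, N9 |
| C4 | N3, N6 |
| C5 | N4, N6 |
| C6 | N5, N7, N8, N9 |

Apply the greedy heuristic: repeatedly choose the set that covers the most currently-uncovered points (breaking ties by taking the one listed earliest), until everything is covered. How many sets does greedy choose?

3

Greedy: pick C3 (covers 4 new) → pick C1 (covers 3 new) → pick C2 (covers 2 new). Total picks: 3.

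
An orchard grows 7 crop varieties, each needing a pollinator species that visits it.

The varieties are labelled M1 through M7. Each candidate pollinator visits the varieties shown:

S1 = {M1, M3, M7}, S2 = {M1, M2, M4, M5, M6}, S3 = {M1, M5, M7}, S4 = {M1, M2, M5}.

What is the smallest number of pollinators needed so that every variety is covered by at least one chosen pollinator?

2

S1 and S2 together: S1 ∪ S2 = {M1, M2, M3, M4, M5, M6, M7} — every variety is covered.
No single pollinator has all 7 varieties (the largest, S2, has 5), so 2 is optimal.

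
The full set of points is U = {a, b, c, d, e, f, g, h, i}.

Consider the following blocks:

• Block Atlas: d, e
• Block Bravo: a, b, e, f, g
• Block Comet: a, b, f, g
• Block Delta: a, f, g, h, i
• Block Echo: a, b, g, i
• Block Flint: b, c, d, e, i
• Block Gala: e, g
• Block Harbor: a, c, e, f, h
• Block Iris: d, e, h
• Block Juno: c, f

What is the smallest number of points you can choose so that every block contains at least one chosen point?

3

T = {d, f, g} meets every block (each contains at least one member of T), and |T| = 3.
The blocks Atlas, Echo, Juno are pairwise disjoint, so any hitting set needs a separate point for each — at least 3. Hence 3 is optimal.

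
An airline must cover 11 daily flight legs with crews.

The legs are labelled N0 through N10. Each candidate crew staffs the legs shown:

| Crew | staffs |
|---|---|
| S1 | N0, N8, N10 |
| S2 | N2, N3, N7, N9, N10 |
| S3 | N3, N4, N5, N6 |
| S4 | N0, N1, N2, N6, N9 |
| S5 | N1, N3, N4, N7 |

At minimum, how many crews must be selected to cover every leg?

Take {S1, S2, S3, S5}. Their union is {N0, N1, N2, N3, N4, N5, N6, N7, N8, N9, N10}, which is all 11 legs.
No 3 of the 5 crews cover everything (all 10 combinations miss at least one leg), so 4 is optimal.

4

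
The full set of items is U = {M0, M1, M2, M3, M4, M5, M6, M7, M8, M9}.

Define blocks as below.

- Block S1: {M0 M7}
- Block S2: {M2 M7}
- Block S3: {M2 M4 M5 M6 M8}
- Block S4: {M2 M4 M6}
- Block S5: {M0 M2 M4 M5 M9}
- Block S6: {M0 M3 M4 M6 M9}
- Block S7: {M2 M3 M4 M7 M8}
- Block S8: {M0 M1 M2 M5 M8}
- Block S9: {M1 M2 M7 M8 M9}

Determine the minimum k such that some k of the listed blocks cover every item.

S1, S6, and S8 cover everything between them: the union {M0, M1, M2, M3, M4, M5, M6, M7, M8, M9} is all of U.
No 2 of the 9 blocks cover everything (all 36 combinations miss at least one item), so 3 is optimal.

3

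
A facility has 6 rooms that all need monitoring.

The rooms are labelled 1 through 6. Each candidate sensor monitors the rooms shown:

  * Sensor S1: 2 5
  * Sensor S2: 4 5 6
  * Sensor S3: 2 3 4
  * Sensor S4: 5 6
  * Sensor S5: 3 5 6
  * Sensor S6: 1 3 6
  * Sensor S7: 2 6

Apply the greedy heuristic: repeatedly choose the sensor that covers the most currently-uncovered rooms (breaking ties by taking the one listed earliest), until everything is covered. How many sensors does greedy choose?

Greedy: pick S2 (covers 3 new) → pick S3 (covers 2 new) → pick S6 (covers 1 new). Total picks: 3.

3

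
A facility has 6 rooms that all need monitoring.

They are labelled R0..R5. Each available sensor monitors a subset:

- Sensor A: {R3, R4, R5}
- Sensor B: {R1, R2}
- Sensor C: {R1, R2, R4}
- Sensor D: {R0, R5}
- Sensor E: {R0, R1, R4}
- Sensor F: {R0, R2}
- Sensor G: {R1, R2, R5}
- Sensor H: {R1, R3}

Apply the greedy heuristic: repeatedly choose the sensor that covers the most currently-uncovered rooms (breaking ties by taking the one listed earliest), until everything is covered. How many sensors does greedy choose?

3

Greedy: pick A (covers 3 new) → pick B (covers 2 new) → pick D (covers 1 new). Total picks: 3.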